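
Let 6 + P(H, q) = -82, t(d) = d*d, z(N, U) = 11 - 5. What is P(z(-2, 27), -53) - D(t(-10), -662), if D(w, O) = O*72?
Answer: 47576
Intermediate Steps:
z(N, U) = 6
t(d) = d**2
P(H, q) = -88 (P(H, q) = -6 - 82 = -88)
D(w, O) = 72*O
P(z(-2, 27), -53) - D(t(-10), -662) = -88 - 72*(-662) = -88 - 1*(-47664) = -88 + 47664 = 47576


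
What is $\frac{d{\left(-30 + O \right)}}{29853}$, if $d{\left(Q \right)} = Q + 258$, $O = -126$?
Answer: $\frac{34}{9951} \approx 0.0034167$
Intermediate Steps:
$d{\left(Q \right)} = 258 + Q$
$\frac{d{\left(-30 + O \right)}}{29853} = \frac{258 - 156}{29853} = \left(258 - 156\right) \frac{1}{29853} = 102 \cdot \frac{1}{29853} = \frac{34}{9951}$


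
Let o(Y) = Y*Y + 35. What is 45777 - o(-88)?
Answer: 37998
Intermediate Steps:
o(Y) = 35 + Y**2 (o(Y) = Y**2 + 35 = 35 + Y**2)
45777 - o(-88) = 45777 - (35 + (-88)**2) = 45777 - (35 + 7744) = 45777 - 1*7779 = 45777 - 7779 = 37998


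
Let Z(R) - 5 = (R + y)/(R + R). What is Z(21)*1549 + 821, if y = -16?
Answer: 367517/42 ≈ 8750.4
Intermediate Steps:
Z(R) = 5 + (-16 + R)/(2*R) (Z(R) = 5 + (R - 16)/(R + R) = 5 + (-16 + R)/((2*R)) = 5 + (-16 + R)*(1/(2*R)) = 5 + (-16 + R)/(2*R))
Z(21)*1549 + 821 = (11/2 - 8/21)*1549 + 821 = (215/42)*1549 + 821 = 333035/42 + 821 = 367517/42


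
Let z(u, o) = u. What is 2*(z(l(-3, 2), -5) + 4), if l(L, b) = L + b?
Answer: 6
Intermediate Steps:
2*(z(l(-3, 2), -5) + 4) = 2*((-3 + 2) + 4) = 2*(-1 + 4) = 2*3 = 6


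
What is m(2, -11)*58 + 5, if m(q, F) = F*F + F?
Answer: 6385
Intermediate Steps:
m(q, F) = F + F² (m(q, F) = F² + F = F + F²)
m(2, -11)*58 + 5 = -11*(1 - 11)*58 + 5 = -11*(-10)*58 + 5 = 110*58 + 5 = 6380 + 5 = 6385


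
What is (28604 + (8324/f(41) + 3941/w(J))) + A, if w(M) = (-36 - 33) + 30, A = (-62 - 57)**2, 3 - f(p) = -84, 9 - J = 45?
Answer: 48361138/1131 ≈ 42760.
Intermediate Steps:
J = -36 (J = 9 - 1*45 = 9 - 45 = -36)
f(p) = 87 (f(p) = 3 - 1*(-84) = 3 + 84 = 87)
A = 14161 (A = (-119)**2 = 14161)
w(M) = -39 (w(M) = -69 + 30 = -39)
(28604 + (8324/f(41) + 3941/w(J))) + A = (28604 + (8324/87 + 3941/(-39))) + 14161 = (28604 + (8324*(1/87) + 3941*(-1/39))) + 14161 = (28604 + (8324/87 - 3941/39)) + 14161 = (28604 - 6077/1131) + 14161 = 32345047/1131 + 14161 = 48361138/1131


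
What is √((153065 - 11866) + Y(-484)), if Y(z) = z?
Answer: 3*√15635 ≈ 375.12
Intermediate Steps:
√((153065 - 11866) + Y(-484)) = √((153065 - 11866) - 484) = √(141199 - 484) = √140715 = 3*√15635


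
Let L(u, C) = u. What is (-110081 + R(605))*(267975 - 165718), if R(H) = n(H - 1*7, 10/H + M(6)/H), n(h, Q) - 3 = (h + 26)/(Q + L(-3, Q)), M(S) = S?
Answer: -20288590699394/1799 ≈ -1.1278e+10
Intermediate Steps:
n(h, Q) = 3 + (26 + h)/(-3 + Q) (n(h, Q) = 3 + (h + 26)/(Q - 3) = 3 + (26 + h)/(-3 + Q))
R(H) = (10 + H + 48/H)/(-3 + 16/H) (R(H) = (17 + (H - 1*7) + 3*(10/H + 6/H))/(-3 + (10/H + 6/H)) = (17 + (H - 7) + 3*(16/H))/(-3 + 16/H) = (17 + (-7 + H) + 48/H)/(-3 + 16/H) = (10 + H + 48/H)/(-3 + 16/H))
(-110081 + R(605))*(267975 - 165718) = (-110081 + (-48 - 1*605*(10 + 605))/(-16 + 3*605))*(267975 - 165718) = (-110081 + (-48 - 1*605*615)/(-16 + 1815))*102257 = (-110081 + (-48 - 372075)/1799)*102257 = (-110081 + (1/1799)*(-372123))*102257 = (-110081 - 372123/1799)*102257 = -198407842/1799*102257 = -20288590699394/1799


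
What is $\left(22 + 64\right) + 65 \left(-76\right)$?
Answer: $-4854$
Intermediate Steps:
$\left(22 + 64\right) + 65 \left(-76\right) = 86 - 4940 = -4854$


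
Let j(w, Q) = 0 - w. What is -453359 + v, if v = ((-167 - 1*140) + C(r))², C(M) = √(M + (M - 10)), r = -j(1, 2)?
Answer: -359118 - 1228*I*√2 ≈ -3.5912e+5 - 1736.7*I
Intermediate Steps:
j(w, Q) = -w
r = 1 (r = -(-1) = -1*(-1) = 1)
C(M) = √(-10 + 2*M) (C(M) = √(M + (-10 + M)) = √(-10 + 2*M))
v = (-307 + 2*I*√2)² (v = ((-167 - 1*140) + √(-10 + 2*1))² = ((-167 - 140) + √(-10 + 2))² = (-307 + √(-8))² = (-307 + 2*I*√2)² ≈ 94241.0 - 1737.0*I)
-453359 + v = -453359 + (94241 - 1228*I*√2) = -359118 - 1228*I*√2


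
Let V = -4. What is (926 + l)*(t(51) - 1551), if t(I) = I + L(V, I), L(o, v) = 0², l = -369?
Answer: -835500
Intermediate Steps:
L(o, v) = 0
t(I) = I (t(I) = I + 0 = I)
(926 + l)*(t(51) - 1551) = (926 - 369)*(51 - 1551) = 557*(-1500) = -835500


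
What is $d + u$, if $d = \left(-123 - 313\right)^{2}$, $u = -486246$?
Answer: $-296150$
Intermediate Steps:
$d = 190096$ ($d = \left(-436\right)^{2} = 190096$)
$d + u = 190096 - 486246 = -296150$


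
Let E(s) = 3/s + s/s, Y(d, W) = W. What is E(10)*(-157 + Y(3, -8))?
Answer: -429/2 ≈ -214.50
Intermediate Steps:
E(s) = 1 + 3/s (E(s) = 3/s + 1 = 1 + 3/s)
E(10)*(-157 + Y(3, -8)) = ((3 + 10)/10)*(-157 - 8) = ((1/10)*13)*(-165) = (13/10)*(-165) = -429/2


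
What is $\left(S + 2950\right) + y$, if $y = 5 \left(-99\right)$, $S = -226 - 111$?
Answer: $2118$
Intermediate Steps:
$S = -337$
$y = -495$
$\left(S + 2950\right) + y = \left(-337 + 2950\right) - 495 = 2613 - 495 = 2118$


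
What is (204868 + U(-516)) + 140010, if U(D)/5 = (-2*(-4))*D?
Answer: 324238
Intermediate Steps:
U(D) = 40*D (U(D) = 5*((-2*(-4))*D) = 5*(8*D) = 40*D)
(204868 + U(-516)) + 140010 = (204868 + 40*(-516)) + 140010 = (204868 - 20640) + 140010 = 184228 + 140010 = 324238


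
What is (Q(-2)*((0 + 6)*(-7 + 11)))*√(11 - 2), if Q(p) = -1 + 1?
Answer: 0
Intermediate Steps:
Q(p) = 0
(Q(-2)*((0 + 6)*(-7 + 11)))*√(11 - 2) = (0*((0 + 6)*(-7 + 11)))*√(11 - 2) = (0*(6*4))*√9 = (0*24)*3 = 0*3 = 0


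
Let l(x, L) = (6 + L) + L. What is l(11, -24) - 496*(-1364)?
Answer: 676502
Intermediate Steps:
l(x, L) = 6 + 2*L
l(11, -24) - 496*(-1364) = (6 + 2*(-24)) - 496*(-1364) = (6 - 48) + 676544 = -42 + 676544 = 676502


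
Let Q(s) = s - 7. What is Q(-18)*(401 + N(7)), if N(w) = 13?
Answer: -10350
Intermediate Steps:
Q(s) = -7 + s
Q(-18)*(401 + N(7)) = (-7 - 18)*(401 + 13) = -25*414 = -10350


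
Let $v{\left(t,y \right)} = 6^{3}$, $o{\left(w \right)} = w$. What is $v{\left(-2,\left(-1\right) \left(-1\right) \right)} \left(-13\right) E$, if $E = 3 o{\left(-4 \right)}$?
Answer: $33696$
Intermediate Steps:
$E = -12$ ($E = 3 \left(-4\right) = -12$)
$v{\left(t,y \right)} = 216$
$v{\left(-2,\left(-1\right) \left(-1\right) \right)} \left(-13\right) E = 216 \left(-13\right) \left(-12\right) = \left(-2808\right) \left(-12\right) = 33696$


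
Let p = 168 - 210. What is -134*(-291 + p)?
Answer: 44622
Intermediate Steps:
p = -42
-134*(-291 + p) = -134*(-291 - 42) = -134*(-333) = 44622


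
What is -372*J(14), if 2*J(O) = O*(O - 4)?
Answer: -26040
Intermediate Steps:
J(O) = O*(-4 + O)/2 (J(O) = (O*(O - 4))/2 = (O*(-4 + O))/2 = O*(-4 + O)/2)
-372*J(14) = -186*14*(-4 + 14) = -186*14*10 = -372*70 = -26040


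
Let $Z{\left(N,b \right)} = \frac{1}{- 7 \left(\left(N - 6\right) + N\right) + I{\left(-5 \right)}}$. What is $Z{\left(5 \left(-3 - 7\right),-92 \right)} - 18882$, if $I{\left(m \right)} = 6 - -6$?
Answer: $- \frac{14237027}{754} \approx -18882.0$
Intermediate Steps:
$I{\left(m \right)} = 12$ ($I{\left(m \right)} = 6 + 6 = 12$)
$Z{\left(N,b \right)} = \frac{1}{54 - 14 N}$ ($Z{\left(N,b \right)} = \frac{1}{- 7 \left(\left(N - 6\right) + N\right) + 12} = \frac{1}{- 7 \left(\left(-6 + N\right) + N\right) + 12} = \frac{1}{- 7 \left(-6 + 2 N\right) + 12} = \frac{1}{\left(42 - 14 N\right) + 12} = \frac{1}{54 - 14 N}$)
$Z{\left(5 \left(-3 - 7\right),-92 \right)} - 18882 = \frac{1}{2 \left(27 - 7 \cdot 5 \left(-3 - 7\right)\right)} - 18882 = \frac{1}{2 \left(27 - 7 \cdot 5 \left(-10\right)\right)} - 18882 = \frac{1}{2 \left(27 - -350\right)} - 18882 = \frac{1}{2 \left(27 + 350\right)} - 18882 = \frac{1}{2 \cdot 377} - 18882 = \frac{1}{2} \cdot \frac{1}{377} - 18882 = \frac{1}{754} - 18882 = - \frac{14237027}{754}$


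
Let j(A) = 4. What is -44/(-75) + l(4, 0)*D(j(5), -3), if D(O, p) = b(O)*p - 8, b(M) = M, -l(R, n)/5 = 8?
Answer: 60044/75 ≈ 800.59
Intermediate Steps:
l(R, n) = -40 (l(R, n) = -5*8 = -40)
D(O, p) = -8 + O*p (D(O, p) = O*p - 8 = -8 + O*p)
-44/(-75) + l(4, 0)*D(j(5), -3) = -44/(-75) - 40*(-8 + 4*(-3)) = -44*(-1/75) - 40*(-8 - 12) = 44/75 - 40*(-20) = 44/75 + 800 = 60044/75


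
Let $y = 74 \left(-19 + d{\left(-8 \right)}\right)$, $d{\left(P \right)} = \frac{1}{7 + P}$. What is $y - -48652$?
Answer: $47172$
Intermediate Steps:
$y = -1480$ ($y = 74 \left(-19 + \frac{1}{7 - 8}\right) = 74 \left(-19 + \frac{1}{-1}\right) = 74 \left(-19 - 1\right) = 74 \left(-20\right) = -1480$)
$y - -48652 = -1480 - -48652 = -1480 + 48652 = 47172$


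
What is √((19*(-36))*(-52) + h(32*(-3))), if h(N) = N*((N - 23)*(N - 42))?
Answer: 36*I*√1189 ≈ 1241.3*I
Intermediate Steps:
h(N) = N*(-42 + N)*(-23 + N) (h(N) = N*((-23 + N)*(-42 + N)) = N*((-42 + N)*(-23 + N)) = N*(-42 + N)*(-23 + N))
√((19*(-36))*(-52) + h(32*(-3))) = √((19*(-36))*(-52) + (32*(-3))*(966 + (32*(-3))² - 2080*(-3))) = √(-684*(-52) - 96*(966 + (-96)² - 65*(-96))) = √(35568 - 96*(966 + 9216 + 6240)) = √(35568 - 96*16422) = √(35568 - 1576512) = √(-1540944) = 36*I*√1189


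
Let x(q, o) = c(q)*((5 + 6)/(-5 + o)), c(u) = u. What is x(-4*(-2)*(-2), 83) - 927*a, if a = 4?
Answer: -144700/39 ≈ -3710.3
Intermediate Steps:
x(q, o) = 11*q/(-5 + o) (x(q, o) = q*((5 + 6)/(-5 + o)) = q*(11/(-5 + o)) = 11*q/(-5 + o))
x(-4*(-2)*(-2), 83) - 927*a = 11*(-4*(-2)*(-2))/(-5 + 83) - 927*4 = 11*(8*(-2))/78 - 3708 = 11*(-16)*(1/78) - 3708 = -88/39 - 3708 = -144700/39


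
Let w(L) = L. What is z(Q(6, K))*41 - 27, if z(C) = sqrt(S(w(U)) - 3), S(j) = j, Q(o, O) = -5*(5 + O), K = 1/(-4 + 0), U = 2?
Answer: -27 + 41*I ≈ -27.0 + 41.0*I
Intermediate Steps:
K = -1/4 (K = 1/(-4) = -1/4 ≈ -0.25000)
Q(o, O) = -25 - 5*O
z(C) = I (z(C) = sqrt(2 - 3) = sqrt(-1) = I)
z(Q(6, K))*41 - 27 = I*41 - 27 = 41*I - 27 = -27 + 41*I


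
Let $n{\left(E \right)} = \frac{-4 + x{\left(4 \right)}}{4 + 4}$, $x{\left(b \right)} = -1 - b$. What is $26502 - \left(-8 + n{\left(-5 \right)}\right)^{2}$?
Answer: $\frac{1690799}{64} \approx 26419.0$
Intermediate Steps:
$n{\left(E \right)} = - \frac{9}{8}$ ($n{\left(E \right)} = \frac{-4 - 5}{4 + 4} = \frac{-4 - 5}{8} = \left(-4 - 5\right) \frac{1}{8} = \left(-9\right) \frac{1}{8} = - \frac{9}{8}$)
$26502 - \left(-8 + n{\left(-5 \right)}\right)^{2} = 26502 - \left(-8 - \frac{9}{8}\right)^{2} = 26502 - \left(- \frac{73}{8}\right)^{2} = 26502 - \frac{5329}{64} = \frac{1690799}{64}$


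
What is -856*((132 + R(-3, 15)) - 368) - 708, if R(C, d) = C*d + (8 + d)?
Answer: 220140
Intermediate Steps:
R(C, d) = 8 + d + C*d
-856*((132 + R(-3, 15)) - 368) - 708 = -856*((132 + (8 + 15 - 3*15)) - 368) - 708 = -856*((132 + (8 + 15 - 45)) - 368) - 708 = -856*((132 - 22) - 368) - 708 = -856*(110 - 368) - 708 = -856*(-258) - 708 = 220848 - 708 = 220140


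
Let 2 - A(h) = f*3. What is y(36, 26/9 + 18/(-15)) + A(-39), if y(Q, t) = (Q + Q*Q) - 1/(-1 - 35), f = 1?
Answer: 47917/36 ≈ 1331.0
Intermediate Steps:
A(h) = -1 (A(h) = 2 - 3 = -1)
y(Q, t) = 1/36 + Q + Q**2 (y(Q, t) = (Q + Q**2) - 1/(-36) = (Q + Q**2) - 1*(-1/36) = (Q + Q**2) + 1/36 = 1/36 + Q + Q**2)
y(36, 26/9 + 18/(-15)) + A(-39) = (1/36 + 36 + 36**2) - 1 = (1/36 + 36 + 1296) - 1 = 47953/36 - 1 = 47917/36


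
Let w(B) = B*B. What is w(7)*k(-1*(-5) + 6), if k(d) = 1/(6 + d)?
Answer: 49/17 ≈ 2.8824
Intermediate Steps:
w(B) = B²
w(7)*k(-1*(-5) + 6) = 7²/(6 + (-1*(-5) + 6)) = 49/(6 + (5 + 6)) = 49/(6 + 11) = 49/17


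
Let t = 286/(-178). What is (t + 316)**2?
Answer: 782936361/7921 ≈ 98843.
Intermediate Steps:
t = -143/89 (t = 286*(-1/178) = -143/89 ≈ -1.6067)
(t + 316)**2 = (-143/89 + 316)**2 = (27981/89)**2 = 782936361/7921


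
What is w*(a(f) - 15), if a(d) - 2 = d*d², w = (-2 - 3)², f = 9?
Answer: 17900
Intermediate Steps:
w = 25 (w = (-5)² = 25)
a(d) = 2 + d³ (a(d) = 2 + d*d² = 2 + d³)
w*(a(f) - 15) = 25*((2 + 9³) - 15) = 25*((2 + 729) - 15) = 25*(731 - 15) = 25*716 = 17900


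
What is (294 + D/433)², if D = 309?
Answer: 16284567321/187489 ≈ 86856.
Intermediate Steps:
(294 + D/433)² = (294 + 309/433)² = (127611/433)² = 16284567321/187489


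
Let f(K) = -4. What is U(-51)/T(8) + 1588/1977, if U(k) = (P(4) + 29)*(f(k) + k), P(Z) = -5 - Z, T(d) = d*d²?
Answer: -340411/253056 ≈ -1.3452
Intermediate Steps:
T(d) = d³
U(k) = -80 + 20*k (U(k) = ((-5 - 1*4) + 29)*(-4 + k) = ((-5 - 4) + 29)*(-4 + k) = (-9 + 29)*(-4 + k) = 20*(-4 + k) = -80 + 20*k)
U(-51)/T(8) + 1588/1977 = (-80 + 20*(-51))/(8³) + 1588/1977 = (-80 - 1020)/512 + 1588*(1/1977) = -1100*1/512 + 1588/1977 = -275/128 + 1588/1977 = -340411/253056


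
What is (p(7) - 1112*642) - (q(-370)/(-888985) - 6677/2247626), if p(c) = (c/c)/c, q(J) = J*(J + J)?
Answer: -1997036742379476191/2797348119454 ≈ -7.1390e+5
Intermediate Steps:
q(J) = 2*J² (q(J) = J*(2*J) = 2*J²)
p(c) = 1/c
(p(7) - 1112*642) - (q(-370)/(-888985) - 6677/2247626) = (1/7 - 1112*642) - ((2*(-370)²)/(-888985) - 6677/2247626) = (⅐ - 713904) - ((2*136900)*(-1/888985) - 6677*1/2247626) = -4997327/7 - (273800*(-1/888985) - 6677/2247626) = -4997327/7 - (-54760/177797 - 6677/2247626) = -4997327/7 - 1*(-124267150329/399621159922) = -4997327/7 + 124267150329/399621159922 = -1997036742379476191/2797348119454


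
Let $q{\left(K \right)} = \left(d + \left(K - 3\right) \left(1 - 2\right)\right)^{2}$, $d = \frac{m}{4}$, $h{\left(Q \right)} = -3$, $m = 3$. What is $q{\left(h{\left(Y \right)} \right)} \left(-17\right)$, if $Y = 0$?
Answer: $- \frac{12393}{16} \approx -774.56$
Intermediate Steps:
$d = \frac{3}{4} \approx 0.75$
$q{\left(K \right)} = \left(\frac{15}{4} - K\right)^{2}$ ($q{\left(K \right)} = \left(\frac{3}{4} + \left(K - 3\right) \left(1 - 2\right)\right)^{2} = \left(\frac{3}{4} + \left(-3 + K\right) \left(-1\right)\right)^{2} = \left(\frac{3}{4} - \left(-3 + K\right)\right)^{2} = \left(\frac{15}{4} - K\right)^{2}$)
$q{\left(h{\left(Y \right)} \right)} \left(-17\right) = \frac{\left(-15 + 4 \left(-3\right)\right)^{2}}{16} \left(-17\right) = \frac{\left(-15 - 12\right)^{2}}{16} \left(-17\right) = \frac{\left(-27\right)^{2}}{16} \left(-17\right) = \frac{1}{16} \cdot 729 \left(-17\right) = \frac{729}{16} \left(-17\right) = - \frac{12393}{16}$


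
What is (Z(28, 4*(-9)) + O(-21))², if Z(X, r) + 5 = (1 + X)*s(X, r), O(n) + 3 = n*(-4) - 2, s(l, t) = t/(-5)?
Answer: 1999396/25 ≈ 79976.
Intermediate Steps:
s(l, t) = -t/5 (s(l, t) = t*(-⅕) = -t/5)
O(n) = -5 - 4*n (O(n) = -3 + (n*(-4) - 2) = -3 + (-4*n - 2) = -3 + (-2 - 4*n) = -5 - 4*n)
Z(X, r) = -5 - r*(1 + X)/5 (Z(X, r) = -5 + (1 + X)*(-r/5) = -5 - r*(1 + X)/5)
(Z(28, 4*(-9)) + O(-21))² = ((-5 - 4*(-9)/5 - ⅕*28*4*(-9)) + (-5 - 4*(-21)))² = ((-5 - ⅕*(-36) - ⅕*28*(-36)) + (-5 + 84))² = ((-5 + 36/5 + 1008/5) + 79)² = (1019/5 + 79)² = (1414/5)² = 1999396/25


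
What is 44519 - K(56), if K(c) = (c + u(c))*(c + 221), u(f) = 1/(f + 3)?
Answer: 1711136/59 ≈ 29002.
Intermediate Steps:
u(f) = 1/(3 + f)
K(c) = (221 + c)*(c + 1/(3 + c)) (K(c) = (c + 1/(3 + c))*(c + 221) = (c + 1/(3 + c))*(221 + c) = (221 + c)*(c + 1/(3 + c)))
44519 - K(56) = 44519 - (221 + 56 + 56*(3 + 56)*(221 + 56))/(3 + 56) = 44519 - (221 + 56 + 56*59*277)/59 = 44519 - (221 + 56 + 915208)/59 = 44519 - 915485/59 = 1711136/59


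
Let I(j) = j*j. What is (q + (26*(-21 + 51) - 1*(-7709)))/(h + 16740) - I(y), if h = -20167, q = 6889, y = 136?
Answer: -63401170/3427 ≈ -18501.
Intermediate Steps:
I(j) = j²
(q + (26*(-21 + 51) - 1*(-7709)))/(h + 16740) - I(y) = (6889 + (26*(-21 + 51) - 1*(-7709)))/(-20167 + 16740) - 1*136² = (6889 + (26*30 + 7709))/(-3427) - 1*18496 = (6889 + (780 + 7709))*(-1/3427) - 18496 = (6889 + 8489)*(-1/3427) - 18496 = 15378*(-1/3427) - 18496 = -15378/3427 - 18496 = -63401170/3427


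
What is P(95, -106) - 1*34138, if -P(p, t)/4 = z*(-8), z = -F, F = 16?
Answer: -34650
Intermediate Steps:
z = -16 (z = -1*16 = -16)
P(p, t) = -512 (P(p, t) = -(-64)*(-8) = -4*128 = -512)
P(95, -106) - 1*34138 = -512 - 1*34138 = -512 - 34138 = -34650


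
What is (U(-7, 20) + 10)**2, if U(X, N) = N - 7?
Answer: 529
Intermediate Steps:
U(X, N) = -7 + N
(U(-7, 20) + 10)**2 = ((-7 + 20) + 10)**2 = (13 + 10)**2 = 23**2 = 529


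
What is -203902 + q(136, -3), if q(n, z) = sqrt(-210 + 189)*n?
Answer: -203902 + 136*I*sqrt(21) ≈ -2.039e+5 + 623.23*I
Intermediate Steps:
q(n, z) = I*n*sqrt(21) (q(n, z) = sqrt(-21)*n = (I*sqrt(21))*n = I*n*sqrt(21))
-203902 + q(136, -3) = -203902 + I*136*sqrt(21) = -203902 + 136*I*sqrt(21)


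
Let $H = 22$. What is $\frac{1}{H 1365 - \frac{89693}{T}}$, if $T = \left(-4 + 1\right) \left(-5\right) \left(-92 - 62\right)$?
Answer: $\frac{2310}{69458993} \approx 3.3257 \cdot 10^{-5}$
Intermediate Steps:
$T = -2310$ ($T = \left(-3\right) \left(-5\right) \left(-154\right) = 15 \left(-154\right) = -2310$)
$\frac{1}{H 1365 - \frac{89693}{T}} = \frac{1}{22 \cdot 1365 - \frac{89693}{-2310}} = \frac{1}{30030 - - \frac{89693}{2310}} = \frac{1}{30030 + \frac{89693}{2310}} = \frac{1}{\frac{69458993}{2310}} = \frac{2310}{69458993}$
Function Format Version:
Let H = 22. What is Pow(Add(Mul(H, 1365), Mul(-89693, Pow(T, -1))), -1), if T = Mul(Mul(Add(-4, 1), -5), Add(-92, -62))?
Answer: Rational(2310, 69458993) ≈ 3.3257e-5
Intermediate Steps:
T = -2310 (T = Mul(Mul(-3, -5), -154) = Mul(15, -154) = -2310)
Pow(Add(Mul(H, 1365), Mul(-89693, Pow(T, -1))), -1) = Pow(Add(Mul(22, 1365), Mul(-89693, Pow(-2310, -1))), -1) = Pow(Add(30030, Mul(-89693, Rational(-1, 2310))), -1) = Pow(Add(30030, Rational(89693, 2310)), -1) = Pow(Rational(69458993, 2310), -1) = Rational(2310, 69458993)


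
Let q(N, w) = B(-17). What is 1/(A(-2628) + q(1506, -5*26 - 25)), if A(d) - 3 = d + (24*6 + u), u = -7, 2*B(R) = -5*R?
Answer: -2/4891 ≈ -0.00040891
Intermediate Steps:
B(R) = -5*R/2 (B(R) = (-5*R)/2 = -5*R/2)
q(N, w) = 85/2 (q(N, w) = -5/2*(-17) = 85/2)
A(d) = 140 + d (A(d) = 3 + (d + (24*6 - 7)) = 3 + (d + (144 - 7)) = 3 + (d + 137) = 3 + (137 + d) = 140 + d)
1/(A(-2628) + q(1506, -5*26 - 25)) = 1/((140 - 2628) + 85/2) = 1/(-2488 + 85/2) = 1/(-4891/2) = -2/4891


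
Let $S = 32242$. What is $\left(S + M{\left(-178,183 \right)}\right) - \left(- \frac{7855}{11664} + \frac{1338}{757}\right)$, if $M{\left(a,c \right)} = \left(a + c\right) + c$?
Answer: $\frac{286335824443}{8829648} \approx 32429.0$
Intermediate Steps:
$M{\left(a,c \right)} = a + 2 c$
$\left(S + M{\left(-178,183 \right)}\right) - \left(- \frac{7855}{11664} + \frac{1338}{757}\right) = \left(32242 + \left(-178 + 2 \cdot 183\right)\right) - \left(- \frac{7855}{11664} + \frac{1338}{757}\right) = \left(32242 + \left(-178 + 366\right)\right) - \frac{9660197}{8829648} = \left(32242 + 188\right) + \left(- \frac{1338}{757} + \frac{7855}{11664}\right) = 32430 - \frac{9660197}{8829648} = \frac{286335824443}{8829648}$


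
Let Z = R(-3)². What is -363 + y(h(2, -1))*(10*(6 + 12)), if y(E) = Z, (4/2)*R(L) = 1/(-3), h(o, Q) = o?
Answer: -358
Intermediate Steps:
R(L) = -⅙ (R(L) = (½)/(-3) = (½)*(-⅓) = -⅙)
Z = 1/36 (Z = (-⅙)² = 1/36 ≈ 0.027778)
y(E) = 1/36
-363 + y(h(2, -1))*(10*(6 + 12)) = -363 + (10*(6 + 12))/36 = -363 + (10*18)/36 = -363 + (1/36)*180 = -363 + 5 = -358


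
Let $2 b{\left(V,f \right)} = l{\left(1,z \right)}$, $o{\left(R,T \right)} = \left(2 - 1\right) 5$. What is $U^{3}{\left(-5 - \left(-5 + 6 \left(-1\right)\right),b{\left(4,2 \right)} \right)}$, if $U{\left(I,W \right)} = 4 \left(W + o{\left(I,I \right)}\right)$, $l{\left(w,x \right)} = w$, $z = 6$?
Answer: $10648$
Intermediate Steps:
$o{\left(R,T \right)} = 5$ ($o{\left(R,T \right)} = 1 \cdot 5 = 5$)
$b{\left(V,f \right)} = \frac{1}{2}$ ($b{\left(V,f \right)} = \frac{1}{2} \cdot 1 = \frac{1}{2}$)
$U{\left(I,W \right)} = 20 + 4 W$ ($U{\left(I,W \right)} = 4 \left(W + 5\right) = 4 \left(5 + W\right) = 20 + 4 W$)
$U^{3}{\left(-5 - \left(-5 + 6 \left(-1\right)\right),b{\left(4,2 \right)} \right)} = \left(20 + 4 \cdot \frac{1}{2}\right)^{3} = \left(20 + 2\right)^{3} = 22^{3} = 10648$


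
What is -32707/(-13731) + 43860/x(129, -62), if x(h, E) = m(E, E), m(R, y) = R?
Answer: -300106913/425661 ≈ -705.04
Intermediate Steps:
x(h, E) = E
-32707/(-13731) + 43860/x(129, -62) = -32707/(-13731) + 43860/(-62) = -32707*(-1/13731) + 43860*(-1/62) = 32707/13731 - 21930/31 = -300106913/425661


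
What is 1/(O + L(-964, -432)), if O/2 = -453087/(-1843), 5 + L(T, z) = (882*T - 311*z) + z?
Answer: -19/13600985 ≈ -1.3970e-6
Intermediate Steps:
L(T, z) = -5 - 310*z + 882*T (L(T, z) = -5 + ((882*T - 311*z) + z) = -5 + ((-311*z + 882*T) + z) = -5 + (-310*z + 882*T) = -5 - 310*z + 882*T)
O = 9342/19 (O = 2*(-453087/(-1843)) = 2*(-453087*(-1/1843)) = 2*(4671/19) = 9342/19 ≈ 491.68)
1/(O + L(-964, -432)) = 1/(9342/19 + (-5 - 310*(-432) + 882*(-964))) = 1/(9342/19 + (-5 + 133920 - 850248)) = 1/(9342/19 - 716333) = 1/(-13600985/19) = -19/13600985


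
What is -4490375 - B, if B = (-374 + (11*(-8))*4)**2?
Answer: -5017451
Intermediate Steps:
B = 527076 (B = (-374 - 88*4)**2 = (-374 - 352)**2 = (-726)**2 = 527076)
-4490375 - B = -4490375 - 1*527076 = -4490375 - 527076 = -5017451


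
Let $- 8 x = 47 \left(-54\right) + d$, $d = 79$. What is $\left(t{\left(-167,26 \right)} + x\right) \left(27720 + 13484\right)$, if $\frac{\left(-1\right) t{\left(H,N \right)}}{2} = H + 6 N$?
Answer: $\frac{27143135}{2} \approx 1.3572 \cdot 10^{7}$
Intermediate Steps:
$t{\left(H,N \right)} = - 12 N - 2 H$ ($t{\left(H,N \right)} = - 2 \left(H + 6 N\right) = - 12 N - 2 H$)
$x = \frac{2459}{8}$ ($x = - \frac{47 \left(-54\right) + 79}{8} = - \frac{-2538 + 79}{8} = \left(- \frac{1}{8}\right) \left(-2459\right) = \frac{2459}{8} \approx 307.38$)
$\left(t{\left(-167,26 \right)} + x\right) \left(27720 + 13484\right) = \left(\left(\left(-12\right) 26 - -334\right) + \frac{2459}{8}\right) \left(27720 + 13484\right) = \left(\left(-312 + 334\right) + \frac{2459}{8}\right) 41204 = \left(22 + \frac{2459}{8}\right) 41204 = \frac{2635}{8} \cdot 41204 = \frac{27143135}{2}$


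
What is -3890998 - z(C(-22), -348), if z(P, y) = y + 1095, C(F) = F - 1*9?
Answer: -3891745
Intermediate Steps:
C(F) = -9 + F (C(F) = F - 9 = -9 + F)
z(P, y) = 1095 + y
-3890998 - z(C(-22), -348) = -3890998 - (1095 - 348) = -3890998 - 1*747 = -3890998 - 747 = -3891745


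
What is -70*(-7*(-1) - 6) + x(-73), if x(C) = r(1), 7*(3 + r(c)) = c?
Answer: -510/7 ≈ -72.857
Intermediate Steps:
r(c) = -3 + c/7
x(C) = -20/7 (x(C) = -3 + (1/7)*1 = -3 + 1/7 = -20/7)
-70*(-7*(-1) - 6) + x(-73) = -70*(-7*(-1) - 6) - 20/7 = -70*(7 - 6) - 20/7 = -70*1 - 20/7 = -70 - 20/7 = -510/7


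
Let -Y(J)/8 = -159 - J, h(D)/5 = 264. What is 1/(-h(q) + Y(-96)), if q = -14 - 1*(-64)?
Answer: -1/816 ≈ -0.0012255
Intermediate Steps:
q = 50 (q = -14 + 64 = 50)
h(D) = 1320 (h(D) = 5*264 = 1320)
Y(J) = 1272 + 8*J (Y(J) = -8*(-159 - J) = 1272 + 8*J)
1/(-h(q) + Y(-96)) = 1/(-1*1320 + (1272 + 8*(-96))) = 1/(-1320 + (1272 - 768)) = 1/(-1320 + 504) = 1/(-816) = -1/816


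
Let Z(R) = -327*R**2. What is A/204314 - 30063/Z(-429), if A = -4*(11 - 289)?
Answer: 100639141/16936506873 ≈ 0.0059421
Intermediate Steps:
A = 1112 (A = -4*(-278) = 1112)
A/204314 - 30063/Z(-429) = 1112/204314 - 30063/((-327*(-429)**2)) = 1112*(1/204314) - 30063/((-327*184041)) = 556/102157 - 30063/(-60181407) = 556/102157 - 30063*(-1/60181407) = 556/102157 + 911/1823679 = 100639141/16936506873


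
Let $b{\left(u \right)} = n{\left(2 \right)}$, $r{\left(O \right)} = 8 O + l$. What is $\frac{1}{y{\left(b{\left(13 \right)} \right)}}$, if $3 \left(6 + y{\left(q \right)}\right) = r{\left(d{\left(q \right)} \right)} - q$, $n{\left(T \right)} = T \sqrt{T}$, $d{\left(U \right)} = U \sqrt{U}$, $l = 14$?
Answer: $\frac{3}{2 \left(-2 - \sqrt{2} + 16 \sqrt[4]{2}\right)} \approx 0.096073$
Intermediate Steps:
$d{\left(U \right)} = U^{\frac{3}{2}}$
$r{\left(O \right)} = 14 + 8 O$ ($r{\left(O \right)} = 8 O + 14 = 14 + 8 O$)
$n{\left(T \right)} = T^{\frac{3}{2}}$
$b{\left(u \right)} = 2 \sqrt{2}$ ($b{\left(u \right)} = 2^{\frac{3}{2}} = 2 \sqrt{2}$)
$y{\left(q \right)} = - \frac{4}{3} - \frac{q}{3} + \frac{8 q^{\frac{3}{2}}}{3}$ ($y{\left(q \right)} = -6 + \frac{\left(14 + 8 q^{\frac{3}{2}}\right) - q}{3} = -6 + \frac{14 - q + 8 q^{\frac{3}{2}}}{3} = -6 + \left(\frac{14}{3} - \frac{q}{3} + \frac{8 q^{\frac{3}{2}}}{3}\right) = - \frac{4}{3} - \frac{q}{3} + \frac{8 q^{\frac{3}{2}}}{3}$)
$\frac{1}{y{\left(b{\left(13 \right)} \right)}} = \frac{1}{- \frac{4}{3} - \frac{2 \sqrt{2}}{3} + \frac{8 \left(2 \sqrt{2}\right)^{\frac{3}{2}}}{3}} = \frac{1}{- \frac{4}{3} - \frac{2 \sqrt{2}}{3} + \frac{8 \cdot 4 \sqrt[4]{2}}{3}} = \frac{1}{- \frac{4}{3} - \frac{2 \sqrt{2}}{3} + \frac{32 \sqrt[4]{2}}{3}}$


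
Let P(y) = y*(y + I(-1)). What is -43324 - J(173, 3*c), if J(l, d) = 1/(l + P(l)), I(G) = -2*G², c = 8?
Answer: -1289148945/29756 ≈ -43324.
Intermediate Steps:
P(y) = y*(-2 + y) (P(y) = y*(y - 2*(-1)²) = y*(y - 2*1) = y*(y - 2) = y*(-2 + y))
J(l, d) = 1/(l + l*(-2 + l))
-43324 - J(173, 3*c) = -43324 - 1/(173*(-1 + 173)) = -43324 - 1/(173*172) = -43324 - 1*1/29756 = -43324 - 1/29756 = -1289148945/29756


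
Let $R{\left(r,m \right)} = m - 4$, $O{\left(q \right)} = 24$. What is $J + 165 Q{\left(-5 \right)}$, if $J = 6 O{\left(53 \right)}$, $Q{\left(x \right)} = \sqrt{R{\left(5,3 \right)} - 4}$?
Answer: $144 + 165 i \sqrt{5} \approx 144.0 + 368.95 i$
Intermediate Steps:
$R{\left(r,m \right)} = -4 + m$
$Q{\left(x \right)} = i \sqrt{5}$ ($Q{\left(x \right)} = \sqrt{\left(-4 + 3\right) - 4} = \sqrt{-1 - 4} = \sqrt{-5} = i \sqrt{5}$)
$J = 144$ ($J = 6 \cdot 24 = 144$)
$J + 165 Q{\left(-5 \right)} = 144 + 165 i \sqrt{5}$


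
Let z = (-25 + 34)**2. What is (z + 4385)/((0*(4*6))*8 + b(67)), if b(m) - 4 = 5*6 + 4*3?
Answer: 2233/23 ≈ 97.087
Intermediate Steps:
b(m) = 46 (b(m) = 4 + (5*6 + 4*3) = 4 + (30 + 12) = 4 + 42 = 46)
z = 81 (z = 9**2 = 81)
(z + 4385)/((0*(4*6))*8 + b(67)) = (81 + 4385)/((0*(4*6))*8 + 46) = 4466/((0*24)*8 + 46) = 4466/(0*8 + 46) = 4466/(0 + 46) = 4466/46 = 4466*(1/46) = 2233/23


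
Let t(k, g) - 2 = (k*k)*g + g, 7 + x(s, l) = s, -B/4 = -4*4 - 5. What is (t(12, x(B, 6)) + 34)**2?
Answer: 125462401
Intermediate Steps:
B = 84 (B = -4*(-4*4 - 5) = -4*(-16 - 5) = -4*(-21) = 84)
x(s, l) = -7 + s
t(k, g) = 2 + g + g*k**2 (t(k, g) = 2 + ((k*k)*g + g) = 2 + (k**2*g + g) = 2 + (g*k**2 + g) = 2 + (g + g*k**2) = 2 + g + g*k**2)
(t(12, x(B, 6)) + 34)**2 = ((2 + (-7 + 84) + (-7 + 84)*12**2) + 34)**2 = ((2 + 77 + 77*144) + 34)**2 = ((2 + 77 + 11088) + 34)**2 = (11167 + 34)**2 = 11201**2 = 125462401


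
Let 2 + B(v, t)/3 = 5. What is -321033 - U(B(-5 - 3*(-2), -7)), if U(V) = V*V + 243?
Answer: -321357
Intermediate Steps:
B(v, t) = 9 (B(v, t) = -6 + 3*5 = -6 + 15 = 9)
U(V) = 243 + V² (U(V) = V² + 243 = 243 + V²)
-321033 - U(B(-5 - 3*(-2), -7)) = -321033 - (243 + 9²) = -321033 - (243 + 81) = -321033 - 1*324 = -321033 - 324 = -321357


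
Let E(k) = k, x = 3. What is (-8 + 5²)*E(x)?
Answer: 51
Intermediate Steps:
(-8 + 5²)*E(x) = (-8 + 5²)*3 = (-8 + 25)*3 = 17*3 = 51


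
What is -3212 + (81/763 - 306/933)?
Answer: -762237751/237293 ≈ -3212.2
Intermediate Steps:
-3212 + (81/763 - 306/933) = -3212 + (81*(1/763) - 306*1/933) = -3212 + (81/763 - 102/311) = -3212 - 52635/237293 = -762237751/237293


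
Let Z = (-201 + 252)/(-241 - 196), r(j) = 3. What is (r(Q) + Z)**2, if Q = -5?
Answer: 1587600/190969 ≈ 8.3134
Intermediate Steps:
Z = -51/437 (Z = 51/(-437) = 51*(-1/437) = -51/437 ≈ -0.11670)
(r(Q) + Z)**2 = (3 - 51/437)**2 = (1260/437)**2 = 1587600/190969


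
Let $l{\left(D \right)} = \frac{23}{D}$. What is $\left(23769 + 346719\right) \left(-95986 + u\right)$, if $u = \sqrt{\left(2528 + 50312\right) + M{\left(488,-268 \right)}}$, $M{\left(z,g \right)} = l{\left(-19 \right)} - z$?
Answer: $-35561661168 + \frac{370488 \sqrt{18898635}}{19} \approx -3.5477 \cdot 10^{10}$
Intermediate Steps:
$M{\left(z,g \right)} = - \frac{23}{19} - z$ ($M{\left(z,g \right)} = \frac{23}{-19} - z = 23 \left(- \frac{1}{19}\right) - z = - \frac{23}{19} - z$)
$u = \frac{\sqrt{18898635}}{19}$ ($u = \sqrt{\left(2528 + 50312\right) - \frac{9295}{19}} = \sqrt{52840 - \frac{9295}{19}} = \sqrt{\frac{994665}{19}} = \frac{\sqrt{18898635}}{19} \approx 228.8$)
$\left(23769 + 346719\right) \left(-95986 + u\right) = \left(23769 + 346719\right) \left(-95986 + \frac{\sqrt{18898635}}{19}\right) = 370488 \left(-95986 + \frac{\sqrt{18898635}}{19}\right) = -35561661168 + \frac{370488 \sqrt{18898635}}{19}$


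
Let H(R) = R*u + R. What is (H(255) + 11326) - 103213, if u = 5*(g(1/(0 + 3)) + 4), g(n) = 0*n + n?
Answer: -86107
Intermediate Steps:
g(n) = n (g(n) = 0 + n = n)
u = 65/3 (u = 5*(1/(0 + 3) + 4) = 5*(1/3 + 4) = 5*(13/3) = 65/3 ≈ 21.667)
H(R) = 68*R/3 (H(R) = R*(65/3) + R = 65*R/3 + R = 68*R/3)
(H(255) + 11326) - 103213 = ((68/3)*255 + 11326) - 103213 = (5780 + 11326) - 103213 = 17106 - 103213 = -86107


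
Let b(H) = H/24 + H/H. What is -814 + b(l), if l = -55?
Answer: -19567/24 ≈ -815.29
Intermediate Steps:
b(H) = 1 + H/24 (b(H) = H*(1/24) + 1 = H/24 + 1 = 1 + H/24)
-814 + b(l) = -814 + (1 + (1/24)*(-55)) = -814 + (1 - 55/24) = -814 - 31/24 = -19567/24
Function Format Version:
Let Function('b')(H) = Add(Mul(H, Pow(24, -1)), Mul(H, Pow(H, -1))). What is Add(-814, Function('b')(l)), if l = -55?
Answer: Rational(-19567, 24) ≈ -815.29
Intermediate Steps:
Function('b')(H) = Add(1, Mul(Rational(1, 24), H)) (Function('b')(H) = Add(Mul(H, Rational(1, 24)), 1) = Add(Mul(Rational(1, 24), H), 1) = Add(1, Mul(Rational(1, 24), H)))
Add(-814, Function('b')(l)) = Add(-814, Add(1, Mul(Rational(1, 24), -55))) = Add(-814, Add(1, Rational(-55, 24))) = Add(-814, Rational(-31, 24)) = Rational(-19567, 24)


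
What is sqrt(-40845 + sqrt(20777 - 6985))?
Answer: sqrt(-40845 + 4*sqrt(862)) ≈ 201.81*I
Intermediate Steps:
sqrt(-40845 + sqrt(20777 - 6985)) = sqrt(-40845 + sqrt(13792)) = sqrt(-40845 + 4*sqrt(862))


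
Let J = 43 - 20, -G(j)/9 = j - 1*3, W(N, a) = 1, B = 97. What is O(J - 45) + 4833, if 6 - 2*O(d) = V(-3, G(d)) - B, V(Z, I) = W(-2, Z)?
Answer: 4884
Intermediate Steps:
G(j) = 27 - 9*j (G(j) = -9*(j - 1*3) = -9*(j - 3) = -9*(-3 + j) = 27 - 9*j)
V(Z, I) = 1
J = 23
O(d) = 51 (O(d) = 3 - (1 - 1*97)/2 = 3 - (1 - 97)/2 = 3 - ½*(-96) = 3 + 48 = 51)
O(J - 45) + 4833 = 51 + 4833 = 4884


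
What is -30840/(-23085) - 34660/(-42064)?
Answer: 34956331/16184124 ≈ 2.1599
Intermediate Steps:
-30840/(-23085) - 34660/(-42064) = -30840*(-1/23085) - 34660*(-1/42064) = 2056/1539 + 8665/10516 = 34956331/16184124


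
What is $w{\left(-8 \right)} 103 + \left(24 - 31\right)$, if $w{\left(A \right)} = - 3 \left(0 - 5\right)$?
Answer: $1538$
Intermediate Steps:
$w{\left(A \right)} = 15$ ($w{\left(A \right)} = \left(-3\right) \left(-5\right) = 15$)
$w{\left(-8 \right)} 103 + \left(24 - 31\right) = 15 \cdot 103 + \left(24 - 31\right) = 1545 + \left(24 - 31\right) = 1545 - 7 = 1538$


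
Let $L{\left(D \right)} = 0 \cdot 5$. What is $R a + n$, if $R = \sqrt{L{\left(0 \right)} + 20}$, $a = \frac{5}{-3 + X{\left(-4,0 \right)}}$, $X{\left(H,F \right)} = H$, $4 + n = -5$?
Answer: $-9 - \frac{10 \sqrt{5}}{7} \approx -12.194$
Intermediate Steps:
$n = -9$ ($n = -4 - 5 = -9$)
$L{\left(D \right)} = 0$
$a = - \frac{5}{7}$ ($a = \frac{5}{-3 - 4} = \frac{5}{-7} = 5 \left(- \frac{1}{7}\right) = - \frac{5}{7} \approx -0.71429$)
$R = 2 \sqrt{5}$ ($R = \sqrt{0 + 20} = \sqrt{20} = 2 \sqrt{5} \approx 4.4721$)
$R a + n = 2 \sqrt{5} \left(- \frac{5}{7}\right) - 9 = - \frac{10 \sqrt{5}}{7} - 9 = -9 - \frac{10 \sqrt{5}}{7}$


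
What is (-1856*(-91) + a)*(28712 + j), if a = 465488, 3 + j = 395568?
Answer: 269154540368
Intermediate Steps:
j = 395565 (j = -3 + 395568 = 395565)
(-1856*(-91) + a)*(28712 + j) = (-1856*(-91) + 465488)*(28712 + 395565) = (168896 + 465488)*424277 = 634384*424277 = 269154540368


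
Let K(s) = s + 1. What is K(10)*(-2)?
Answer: -22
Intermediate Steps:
K(s) = 1 + s
K(10)*(-2) = (1 + 10)*(-2) = 11*(-2) = -22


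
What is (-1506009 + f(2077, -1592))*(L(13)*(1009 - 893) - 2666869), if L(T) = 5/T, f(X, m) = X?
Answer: 52139392895244/13 ≈ 4.0107e+12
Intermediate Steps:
(-1506009 + f(2077, -1592))*(L(13)*(1009 - 893) - 2666869) = (-1506009 + 2077)*((5/13)*(1009 - 893) - 2666869) = -1503932*((5*(1/13))*116 - 2666869) = -1503932*((5/13)*116 - 2666869) = -1503932*(580/13 - 2666869) = -1503932*(-34668717/13) = 52139392895244/13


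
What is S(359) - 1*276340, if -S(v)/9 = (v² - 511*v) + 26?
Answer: 214538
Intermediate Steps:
S(v) = -234 - 9*v² + 4599*v (S(v) = -9*((v² - 511*v) + 26) = -9*(26 + v² - 511*v) = -234 - 9*v² + 4599*v)
S(359) - 1*276340 = (-234 - 9*359² + 4599*359) - 1*276340 = (-234 - 9*128881 + 1651041) - 276340 = (-234 - 1159929 + 1651041) - 276340 = 490878 - 276340 = 214538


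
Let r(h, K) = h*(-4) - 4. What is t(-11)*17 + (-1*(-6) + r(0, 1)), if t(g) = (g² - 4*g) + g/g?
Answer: 2824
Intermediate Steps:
r(h, K) = -4 - 4*h (r(h, K) = -4*h - 4 = -4 - 4*h)
t(g) = 1 + g² - 4*g (t(g) = (g² - 4*g) + 1 = 1 + g² - 4*g)
t(-11)*17 + (-1*(-6) + r(0, 1)) = (1 + (-11)² - 4*(-11))*17 + (-1*(-6) + (-4 - 4*0)) = (1 + 121 + 44)*17 + (6 + (-4 + 0)) = 166*17 + (6 - 4) = 2822 + 2 = 2824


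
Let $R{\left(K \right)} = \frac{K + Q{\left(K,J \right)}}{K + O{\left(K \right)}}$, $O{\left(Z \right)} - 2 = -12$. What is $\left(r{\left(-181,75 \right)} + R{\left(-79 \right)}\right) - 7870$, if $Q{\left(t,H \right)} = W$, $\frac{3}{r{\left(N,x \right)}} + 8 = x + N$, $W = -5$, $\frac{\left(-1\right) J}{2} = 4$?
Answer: $- \frac{26613237}{3382} \approx -7869.1$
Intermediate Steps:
$J = -8$ ($J = \left(-2\right) 4 = -8$)
$O{\left(Z \right)} = -10$ ($O{\left(Z \right)} = 2 - 12 = -10$)
$r{\left(N,x \right)} = \frac{3}{-8 + N + x}$ ($r{\left(N,x \right)} = \frac{3}{-8 + \left(x + N\right)} = \frac{3}{-8 + \left(N + x\right)} = \frac{3}{-8 + N + x}$)
$Q{\left(t,H \right)} = -5$
$R{\left(K \right)} = \frac{-5 + K}{-10 + K}$ ($R{\left(K \right)} = \frac{K - 5}{K - 10} = \frac{-5 + K}{-10 + K}$)
$\left(r{\left(-181,75 \right)} + R{\left(-79 \right)}\right) - 7870 = \left(\frac{3}{-8 - 181 + 75} + \frac{-5 - 79}{-10 - 79}\right) - 7870 = \left(\frac{3}{-114} + \frac{1}{-89} \left(-84\right)\right) - 7870 = \left(3 \left(- \frac{1}{114}\right) - - \frac{84}{89}\right) - 7870 = \left(- \frac{1}{38} + \frac{84}{89}\right) - 7870 = \frac{3103}{3382} - 7870 = - \frac{26613237}{3382}$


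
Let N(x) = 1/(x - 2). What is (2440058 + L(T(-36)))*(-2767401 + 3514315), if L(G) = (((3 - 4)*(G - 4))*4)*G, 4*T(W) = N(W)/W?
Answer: 6821390945552655535/3742848 ≈ 1.8225e+12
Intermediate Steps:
N(x) = 1/(-2 + x)
T(W) = 1/(4*W*(-2 + W)) (T(W) = (1/((-2 + W)*W))/4 = (1/(W*(-2 + W)))/4 = 1/(4*W*(-2 + W)))
L(G) = G*(16 - 4*G) (L(G) = (-(-4 + G)*4)*G = ((4 - G)*4)*G = (16 - 4*G)*G = G*(16 - 4*G))
(2440058 + L(T(-36)))*(-2767401 + 3514315) = (2440058 + 4*((¼)/(-36*(-2 - 36)))*(4 - 1/(4*(-36)*(-2 - 36))))*(-2767401 + 3514315) = (2440058 + 4*((¼)*(-1/36)/(-38))*(4 - (-1)/(4*36*(-38))))*746914 = (2440058 + 4*((¼)*(-1/36)*(-1/38))*(4 - (-1)*(-1)/(4*36*38)))*746914 = (2440058 + 4*(1/5472)*(4 - 1*1/5472))*746914 = (2440058 + 4*(1/5472)*(4 - 1/5472))*746914 = (2440058 + 4*(1/5472)*(21887/5472))*746914 = (2440058 + 21887/7485696)*746914 = (18265532432255/7485696)*746914 = 6821390945552655535/3742848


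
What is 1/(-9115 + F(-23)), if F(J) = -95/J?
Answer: -23/209550 ≈ -0.00010976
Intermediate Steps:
1/(-9115 + F(-23)) = 1/(-9115 - 95/(-23)) = 1/(-9115 - 95*(-1/23)) = 1/(-9115 + 95/23) = 1/(-209550/23) = -23/209550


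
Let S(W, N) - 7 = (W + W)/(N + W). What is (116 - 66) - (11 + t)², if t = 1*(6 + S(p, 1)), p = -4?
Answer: -5950/9 ≈ -661.11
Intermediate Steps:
S(W, N) = 7 + 2*W/(N + W) (S(W, N) = 7 + (W + W)/(N + W) = 7 + (2*W)/(N + W) = 7 + 2*W/(N + W))
t = 47/3 (t = 1*(6 + (7*1 + 9*(-4))/(1 - 4)) = 1*(6 + (7 - 36)/(-3)) = 1*(6 - ⅓*(-29)) = 1*(6 + 29/3) = 1*(47/3) = 47/3 ≈ 15.667)
(116 - 66) - (11 + t)² = (116 - 66) - (11 + 47/3)² = 50 - (80/3)² = 50 - 1*6400/9 = 50 - 6400/9 = -5950/9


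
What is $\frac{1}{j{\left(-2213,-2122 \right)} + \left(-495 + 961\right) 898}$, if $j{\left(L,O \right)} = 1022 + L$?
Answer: $\frac{1}{417277} \approx 2.3965 \cdot 10^{-6}$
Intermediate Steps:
$\frac{1}{j{\left(-2213,-2122 \right)} + \left(-495 + 961\right) 898} = \frac{1}{\left(1022 - 2213\right) + \left(-495 + 961\right) 898} = \frac{1}{-1191 + 466 \cdot 898} = \frac{1}{-1191 + 418468} = \frac{1}{417277}$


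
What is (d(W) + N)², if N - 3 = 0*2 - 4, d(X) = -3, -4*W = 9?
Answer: 16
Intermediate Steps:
W = -9/4 (W = -¼*9 = -9/4 ≈ -2.2500)
N = -1 (N = 3 + (0*2 - 4) = 3 + (0 - 4) = 3 - 4 = -1)
(d(W) + N)² = (-3 - 1)² = (-4)² = 16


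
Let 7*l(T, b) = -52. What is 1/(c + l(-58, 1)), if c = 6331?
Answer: 7/44265 ≈ 0.00015814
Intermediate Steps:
l(T, b) = -52/7 (l(T, b) = (1/7)*(-52) = -52/7)
1/(c + l(-58, 1)) = 1/(6331 - 52/7) = 1/(44265/7) = 7/44265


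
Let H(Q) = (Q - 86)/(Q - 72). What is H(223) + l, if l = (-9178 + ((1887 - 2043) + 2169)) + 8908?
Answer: 263330/151 ≈ 1743.9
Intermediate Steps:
H(Q) = (-86 + Q)/(-72 + Q)
l = 1743 (l = (-9178 + (-156 + 2169)) + 8908 = (-9178 + 2013) + 8908 = -7165 + 8908 = 1743)
H(223) + l = (-86 + 223)/(-72 + 223) + 1743 = 137/151 + 1743 = 263330/151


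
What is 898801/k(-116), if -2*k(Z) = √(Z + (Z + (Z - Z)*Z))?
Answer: 898801*I*√58/58 ≈ 1.1802e+5*I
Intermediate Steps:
k(Z) = -√2*√Z/2 (k(Z) = -√(Z + (Z + (Z - Z)*Z))/2 = -√(Z + (Z + 0*Z))/2 = -√(Z + (Z + 0))/2 = -√(Z + Z)/2 = -√2*√Z/2)
898801/k(-116) = 898801/((-√2*√(-116)/2)) = 898801/((-√2*2*I*√29/2)) = 898801/((-I*√58)) = 898801*(I*√58/58) = 898801*I*√58/58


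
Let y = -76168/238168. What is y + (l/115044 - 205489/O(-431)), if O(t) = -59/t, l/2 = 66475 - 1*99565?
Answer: -25277973714097571/16839460043 ≈ -1.5011e+6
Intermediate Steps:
l = -66180 (l = 2*(66475 - 1*99565) = 2*(66475 - 99565) = 2*(-33090) = -66180)
y = -9521/29771 (y = -76168*1/238168 = -9521/29771 ≈ -0.31981)
y + (l/115044 - 205489/O(-431)) = -9521/29771 + (-66180/115044 - 205489/((-59/(-431)))) = -9521/29771 + (-66180*1/115044 - 205489/((-59*(-1/431)))) = -9521/29771 + (-5515/9587 - 205489/59/431) = -9521/29771 + (-5515/9587 - 205489*431/59) = -9521/29771 + (-5515/9587 - 88565759/59) = -9521/29771 - 849080256918/565633 = -25277973714097571/16839460043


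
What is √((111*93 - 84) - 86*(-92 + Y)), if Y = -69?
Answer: √24085 ≈ 155.19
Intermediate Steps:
√((111*93 - 84) - 86*(-92 + Y)) = √((111*93 - 84) - 86*(-92 - 69)) = √((10323 - 84) - 86*(-161)) = √(10239 + 13846) = √24085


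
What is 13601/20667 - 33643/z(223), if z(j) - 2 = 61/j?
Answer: -51681659252/3492723 ≈ -14797.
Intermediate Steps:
z(j) = 2 + 61/j
13601/20667 - 33643/z(223) = 13601/20667 - 33643/(2 + 61/223) = 13601/20667 - 33643/507/223 = 13601/20667 - 33643*223/507 = 13601/20667 - 7502389/507 = -51681659252/3492723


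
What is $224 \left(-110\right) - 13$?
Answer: $-24653$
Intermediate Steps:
$224 \left(-110\right) - 13 = -24640 - 13 = -24653$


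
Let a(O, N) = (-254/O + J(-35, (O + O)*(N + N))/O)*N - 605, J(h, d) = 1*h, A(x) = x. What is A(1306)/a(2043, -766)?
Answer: -2668158/1014641 ≈ -2.6297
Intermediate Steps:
J(h, d) = h
a(O, N) = -605 - 289*N/O (a(O, N) = (-254/O - 35/O)*N - 605 = (-289/O)*N - 605 = -289*N/O - 605 = -605 - 289*N/O)
A(1306)/a(2043, -766) = 1306/(-605 - 289*(-766)/2043) = 1306/(-605 - 289*(-766)*1/2043) = 1306/(-605 + 221374/2043) = 1306/(-1014641/2043) = 1306*(-2043/1014641) = -2668158/1014641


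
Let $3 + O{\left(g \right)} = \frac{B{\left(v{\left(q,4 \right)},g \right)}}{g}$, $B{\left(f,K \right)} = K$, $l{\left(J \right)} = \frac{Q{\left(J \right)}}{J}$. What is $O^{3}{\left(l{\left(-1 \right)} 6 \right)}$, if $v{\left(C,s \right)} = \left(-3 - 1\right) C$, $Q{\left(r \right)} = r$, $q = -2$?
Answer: $-8$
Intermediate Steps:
$l{\left(J \right)} = 1$ ($l{\left(J \right)} = \frac{J}{J} = 1$)
$v{\left(C,s \right)} = - 4 C$
$O{\left(g \right)} = -2$ ($O{\left(g \right)} = -3 + \frac{g}{g} = -3 + 1 = -2$)
$O^{3}{\left(l{\left(-1 \right)} 6 \right)} = \left(-2\right)^{3} = -8$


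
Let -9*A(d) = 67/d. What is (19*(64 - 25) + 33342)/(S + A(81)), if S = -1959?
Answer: -24846507/1428178 ≈ -17.397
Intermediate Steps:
A(d) = -67/(9*d)
(19*(64 - 25) + 33342)/(S + A(81)) = (19*(64 - 25) + 33342)/(-1959 - 67/9/81) = (19*39 + 33342)/(-1959 - 67/9*1/81) = (741 + 33342)/(-1959 - 67/729) = 34083/(-1428178/729) = 34083*(-729/1428178) = -24846507/1428178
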